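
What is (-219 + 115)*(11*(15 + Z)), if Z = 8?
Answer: -26312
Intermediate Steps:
(-219 + 115)*(11*(15 + Z)) = (-219 + 115)*(11*(15 + 8)) = -1144*23 = -104*253 = -26312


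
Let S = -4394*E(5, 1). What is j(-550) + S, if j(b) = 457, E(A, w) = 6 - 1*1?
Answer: -21513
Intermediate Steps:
E(A, w) = 5 (E(A, w) = 6 - 1 = 5)
S = -21970 (S = -4394*5 = -21970)
j(-550) + S = 457 - 21970 = -21513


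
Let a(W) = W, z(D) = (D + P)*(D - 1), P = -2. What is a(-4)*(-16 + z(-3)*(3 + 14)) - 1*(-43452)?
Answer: 42156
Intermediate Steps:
z(D) = (-1 + D)*(-2 + D) (z(D) = (D - 2)*(D - 1) = (-2 + D)*(-1 + D) = (-1 + D)*(-2 + D))
a(-4)*(-16 + z(-3)*(3 + 14)) - 1*(-43452) = -4*(-16 + (2 + (-3)**2 - 3*(-3))*(3 + 14)) - 1*(-43452) = -4*(-16 + (2 + 9 + 9)*17) + 43452 = -4*(-16 + 20*17) + 43452 = -4*(-16 + 340) + 43452 = -4*324 + 43452 = -1296 + 43452 = 42156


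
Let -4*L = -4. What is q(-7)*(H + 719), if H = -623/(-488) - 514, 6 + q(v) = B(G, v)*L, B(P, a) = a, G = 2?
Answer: -1308619/488 ≈ -2681.6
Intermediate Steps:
L = 1 (L = -1/4*(-4) = 1)
q(v) = -6 + v (q(v) = -6 + v*1 = -6 + v)
H = -250209/488 (H = -623*(-1/488) - 514 = 623/488 - 514 = -250209/488 ≈ -512.72)
q(-7)*(H + 719) = (-6 - 7)*(-250209/488 + 719) = -13*100663/488 = -1308619/488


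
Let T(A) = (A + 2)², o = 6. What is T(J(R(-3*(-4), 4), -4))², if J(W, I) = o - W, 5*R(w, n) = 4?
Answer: 1679616/625 ≈ 2687.4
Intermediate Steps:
R(w, n) = ⅘ (R(w, n) = (⅕)*4 = ⅘)
J(W, I) = 6 - W
T(A) = (2 + A)²
T(J(R(-3*(-4), 4), -4))² = ((2 + (6 - 1*⅘))²)² = ((2 + (6 - ⅘))²)² = ((2 + 26/5)²)² = ((36/5)²)² = (1296/25)² = 1679616/625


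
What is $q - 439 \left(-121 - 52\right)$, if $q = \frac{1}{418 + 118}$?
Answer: $\frac{40707593}{536} \approx 75947.0$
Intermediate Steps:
$q = \frac{1}{536} \approx 0.0018657$
$q - 439 \left(-121 - 52\right) = \frac{1}{536} - 439 \left(-121 - 52\right) = \frac{1}{536} - -75947 = \frac{1}{536} + 75947 = \frac{40707593}{536}$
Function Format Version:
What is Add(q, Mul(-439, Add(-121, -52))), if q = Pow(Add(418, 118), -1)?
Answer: Rational(40707593, 536) ≈ 75947.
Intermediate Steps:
q = Rational(1, 536) (q = Pow(536, -1) = Rational(1, 536) ≈ 0.0018657)
Add(q, Mul(-439, Add(-121, -52))) = Add(Rational(1, 536), Mul(-439, Add(-121, -52))) = Add(Rational(1, 536), Mul(-439, -173)) = Add(Rational(1, 536), 75947) = Rational(40707593, 536)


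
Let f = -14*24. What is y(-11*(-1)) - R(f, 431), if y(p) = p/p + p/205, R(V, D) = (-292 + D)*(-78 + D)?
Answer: -10058519/205 ≈ -49066.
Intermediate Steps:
f = -336
y(p) = 1 + p/205 (y(p) = 1 + p*(1/205) = 1 + p/205)
y(-11*(-1)) - R(f, 431) = (1 + (-11*(-1))/205) - (22776 + 431² - 370*431) = (1 + (1/205)*11) - (22776 + 185761 - 159470) = (1 + 11/205) - 1*49067 = 216/205 - 49067 = -10058519/205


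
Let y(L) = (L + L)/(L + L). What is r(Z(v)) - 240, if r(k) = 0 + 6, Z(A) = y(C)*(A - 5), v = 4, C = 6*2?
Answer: -234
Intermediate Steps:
C = 12
y(L) = 1 (y(L) = (2*L)/((2*L)) = (2*L)*(1/(2*L)) = 1)
Z(A) = -5 + A (Z(A) = 1*(A - 5) = 1*(-5 + A) = -5 + A)
r(k) = 6
r(Z(v)) - 240 = 6 - 240 = -234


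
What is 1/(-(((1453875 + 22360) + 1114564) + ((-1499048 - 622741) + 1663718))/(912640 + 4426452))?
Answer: -1334773/533182 ≈ -2.5034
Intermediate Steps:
1/(-(((1453875 + 22360) + 1114564) + ((-1499048 - 622741) + 1663718))/(912640 + 4426452)) = 1/(-((1476235 + 1114564) + (-2121789 + 1663718))/5339092) = 1/(-(2590799 - 458071)/5339092) = 1/(-2132728/5339092) = 1/(-1*533182/1334773) = 1/(-533182/1334773) = -1334773/533182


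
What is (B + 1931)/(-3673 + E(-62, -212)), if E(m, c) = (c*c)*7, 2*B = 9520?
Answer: 6691/310935 ≈ 0.021519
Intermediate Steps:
B = 4760 (B = (½)*9520 = 4760)
E(m, c) = 7*c² (E(m, c) = c²*7 = 7*c²)
(B + 1931)/(-3673 + E(-62, -212)) = (4760 + 1931)/(-3673 + 7*(-212)²) = 6691/(-3673 + 7*44944) = 6691/(-3673 + 314608) = 6691/310935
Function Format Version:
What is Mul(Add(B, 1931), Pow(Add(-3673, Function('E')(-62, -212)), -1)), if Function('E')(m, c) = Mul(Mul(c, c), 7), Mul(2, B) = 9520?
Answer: Rational(6691, 310935) ≈ 0.021519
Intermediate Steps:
B = 4760 (B = Mul(Rational(1, 2), 9520) = 4760)
Function('E')(m, c) = Mul(7, Pow(c, 2)) (Function('E')(m, c) = Mul(Pow(c, 2), 7) = Mul(7, Pow(c, 2)))
Mul(Add(B, 1931), Pow(Add(-3673, Function('E')(-62, -212)), -1)) = Mul(Add(4760, 1931), Pow(Add(-3673, Mul(7, Pow(-212, 2))), -1)) = Mul(6691, Pow(Add(-3673, Mul(7, 44944)), -1)) = Mul(6691, Pow(Add(-3673, 314608), -1)) = Mul(6691, Pow(310935, -1)) = Mul(6691, Rational(1, 310935)) = Rational(6691, 310935)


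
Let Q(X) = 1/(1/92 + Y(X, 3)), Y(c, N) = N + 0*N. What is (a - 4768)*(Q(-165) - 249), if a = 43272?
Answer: -2652194024/277 ≈ -9.5747e+6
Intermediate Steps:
Y(c, N) = N (Y(c, N) = N + 0 = N)
Q(X) = 92/277 (Q(X) = 1/(1/92 + 3) = 1/(277/92) = 92/277)
(a - 4768)*(Q(-165) - 249) = (43272 - 4768)*(92/277 - 249) = 38504*(-68881/277) = -2652194024/277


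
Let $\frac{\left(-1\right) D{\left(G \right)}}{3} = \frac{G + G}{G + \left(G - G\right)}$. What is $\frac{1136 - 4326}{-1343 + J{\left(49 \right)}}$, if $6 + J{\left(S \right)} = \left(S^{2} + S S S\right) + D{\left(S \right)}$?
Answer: $- \frac{638}{23739} \approx -0.026876$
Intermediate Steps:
$D{\left(G \right)} = -6$ ($D{\left(G \right)} = - 3 \frac{G + G}{G + \left(G - G\right)} = - 3 \frac{2 G}{G + 0} = - 3 \frac{2 G}{G} = \left(-3\right) 2 = -6$)
$J{\left(S \right)} = -12 + S^{2} + S^{3}$ ($J{\left(S \right)} = -6 - \left(6 - S^{2} - S S S\right) = -6 - \left(6 - S^{2} - S^{2} S\right) = -6 - \left(6 - S^{2} - S^{3}\right) = -6 + \left(-6 + S^{2} + S^{3}\right) = -12 + S^{2} + S^{3}$)
$\frac{1136 - 4326}{-1343 + J{\left(49 \right)}} = \frac{1136 - 4326}{-1343 + \left(-12 + 49^{2} + 49^{3}\right)} = - \frac{3190}{-1343 + \left(-12 + 2401 + 117649\right)} = - \frac{3190}{-1343 + 120038} = - \frac{3190}{118695} = \left(-3190\right) \frac{1}{118695} = - \frac{638}{23739}$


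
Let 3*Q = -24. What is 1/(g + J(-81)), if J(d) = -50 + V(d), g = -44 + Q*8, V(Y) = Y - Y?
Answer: -1/158 ≈ -0.0063291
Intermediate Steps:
Q = -8 (Q = (⅓)*(-24) = -8)
V(Y) = 0
g = -108 (g = -44 - 8*8 = -44 - 64 = -108)
J(d) = -50 (J(d) = -50 + 0 = -50)
1/(g + J(-81)) = 1/(-108 - 50) = 1/(-158) = -1/158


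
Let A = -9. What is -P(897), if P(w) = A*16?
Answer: 144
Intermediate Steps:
P(w) = -144 (P(w) = -9*16 = -144)
-P(897) = -1*(-144) = 144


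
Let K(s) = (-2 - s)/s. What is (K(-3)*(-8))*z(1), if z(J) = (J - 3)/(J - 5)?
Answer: 4/3 ≈ 1.3333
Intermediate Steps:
K(s) = (-2 - s)/s
z(J) = (-3 + J)/(-5 + J)
(K(-3)*(-8))*z(1) = (((-2 - 1*(-3))/(-3))*(-8))*((-3 + 1)/(-5 + 1)) = (-(-2 + 3)/3*(-8))*(-2/(-4)) = (-⅓*1*(-8))*(-¼*(-2)) = -⅓*(-8)*(½) = (8/3)*(½) = 4/3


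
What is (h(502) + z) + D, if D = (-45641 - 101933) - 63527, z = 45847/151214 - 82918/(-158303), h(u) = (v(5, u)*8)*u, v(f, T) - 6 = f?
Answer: -3995769065295757/23937629842 ≈ -1.6692e+5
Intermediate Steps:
v(f, T) = 6 + f
h(u) = 88*u (h(u) = ((6 + 5)*8)*u = (11*8)*u = 88*u)
z = 19796080093/23937629842 (z = 45847*(1/151214) - 82918*(-1/158303) = 45847/151214 + 82918/158303 = 19796080093/23937629842 ≈ 0.82699)
D = -211101 (D = -147574 - 63527 = -211101)
(h(502) + z) + D = (88*502 + 19796080093/23937629842) - 211101 = (44176 + 19796080093/23937629842) - 211101 = 1057488531980285/23937629842 - 211101 = -3995769065295757/23937629842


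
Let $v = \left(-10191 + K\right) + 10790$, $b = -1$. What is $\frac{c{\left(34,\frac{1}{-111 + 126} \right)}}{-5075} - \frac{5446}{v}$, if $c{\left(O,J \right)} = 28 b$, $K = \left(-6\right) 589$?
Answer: $\frac{792018}{425575} \approx 1.8611$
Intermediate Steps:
$K = -3534$
$c{\left(O,J \right)} = -28$ ($c{\left(O,J \right)} = 28 \left(-1\right) = -28$)
$v = -2935$ ($v = \left(-10191 - 3534\right) + 10790 = -13725 + 10790 = -2935$)
$\frac{c{\left(34,\frac{1}{-111 + 126} \right)}}{-5075} - \frac{5446}{v} = - \frac{28}{-5075} - \frac{5446}{-2935} = \left(-28\right) \left(- \frac{1}{5075}\right) - - \frac{5446}{2935} = \frac{4}{725} + \frac{5446}{2935} = \frac{792018}{425575}$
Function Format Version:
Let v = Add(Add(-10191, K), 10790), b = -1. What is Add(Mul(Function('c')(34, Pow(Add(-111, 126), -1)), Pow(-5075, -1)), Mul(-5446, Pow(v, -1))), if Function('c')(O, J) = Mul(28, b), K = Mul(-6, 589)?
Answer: Rational(792018, 425575) ≈ 1.8611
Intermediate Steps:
K = -3534
Function('c')(O, J) = -28 (Function('c')(O, J) = Mul(28, -1) = -28)
v = -2935 (v = Add(Add(-10191, -3534), 10790) = Add(-13725, 10790) = -2935)
Add(Mul(Function('c')(34, Pow(Add(-111, 126), -1)), Pow(-5075, -1)), Mul(-5446, Pow(v, -1))) = Add(Mul(-28, Pow(-5075, -1)), Mul(-5446, Pow(-2935, -1))) = Add(Mul(-28, Rational(-1, 5075)), Mul(-5446, Rational(-1, 2935))) = Add(Rational(4, 725), Rational(5446, 2935)) = Rational(792018, 425575)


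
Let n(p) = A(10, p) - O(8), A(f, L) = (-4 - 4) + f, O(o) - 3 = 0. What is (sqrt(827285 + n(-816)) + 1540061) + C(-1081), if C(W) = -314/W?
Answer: 1664806255/1081 + 2*sqrt(206821) ≈ 1.5410e+6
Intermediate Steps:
O(o) = 3 (O(o) = 3 + 0 = 3)
A(f, L) = -8 + f
n(p) = -1 (n(p) = (-8 + 10) - 1*3 = 2 - 3 = -1)
(sqrt(827285 + n(-816)) + 1540061) + C(-1081) = (sqrt(827285 - 1) + 1540061) - 314/(-1081) = (sqrt(827284) + 1540061) - 314*(-1/1081) = (2*sqrt(206821) + 1540061) + 314/1081 = (1540061 + 2*sqrt(206821)) + 314/1081 = 1664806255/1081 + 2*sqrt(206821)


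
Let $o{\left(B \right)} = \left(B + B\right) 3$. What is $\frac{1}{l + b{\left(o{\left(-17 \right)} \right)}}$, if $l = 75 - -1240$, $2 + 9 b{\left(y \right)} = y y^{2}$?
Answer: $- \frac{9}{1049375} \approx -8.5765 \cdot 10^{-6}$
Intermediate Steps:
$o{\left(B \right)} = 6 B$ ($o{\left(B \right)} = 2 B 3 = 6 B$)
$b{\left(y \right)} = - \frac{2}{9} + \frac{y^{3}}{9}$ ($b{\left(y \right)} = - \frac{2}{9} + \frac{y y^{2}}{9} = - \frac{2}{9} + \frac{y^{3}}{9}$)
$l = 1315$ ($l = 75 + 1240 = 1315$)
$\frac{1}{l + b{\left(o{\left(-17 \right)} \right)}} = \frac{1}{1315 + \left(- \frac{2}{9} + \frac{\left(6 \left(-17\right)\right)^{3}}{9}\right)} = \frac{1}{1315 + \left(- \frac{2}{9} + \frac{\left(-102\right)^{3}}{9}\right)} = \frac{1}{1315 + \left(- \frac{2}{9} + \frac{1}{9} \left(-1061208\right)\right)} = \frac{1}{1315 - \frac{1061210}{9}} = \frac{1}{- \frac{1049375}{9}} = - \frac{9}{1049375}$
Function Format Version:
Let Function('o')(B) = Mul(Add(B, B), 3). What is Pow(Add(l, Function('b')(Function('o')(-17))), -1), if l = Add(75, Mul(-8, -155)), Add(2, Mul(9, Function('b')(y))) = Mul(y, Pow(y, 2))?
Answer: Rational(-9, 1049375) ≈ -8.5765e-6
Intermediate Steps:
Function('o')(B) = Mul(6, B) (Function('o')(B) = Mul(Mul(2, B), 3) = Mul(6, B))
Function('b')(y) = Add(Rational(-2, 9), Mul(Rational(1, 9), Pow(y, 3))) (Function('b')(y) = Add(Rational(-2, 9), Mul(Rational(1, 9), Mul(y, Pow(y, 2)))) = Add(Rational(-2, 9), Mul(Rational(1, 9), Pow(y, 3))))
l = 1315 (l = Add(75, 1240) = 1315)
Pow(Add(l, Function('b')(Function('o')(-17))), -1) = Pow(Add(1315, Add(Rational(-2, 9), Mul(Rational(1, 9), Pow(Mul(6, -17), 3)))), -1) = Pow(Add(1315, Add(Rational(-2, 9), Mul(Rational(1, 9), Pow(-102, 3)))), -1) = Pow(Add(1315, Add(Rational(-2, 9), Mul(Rational(1, 9), -1061208))), -1) = Pow(Add(1315, Add(Rational(-2, 9), -117912)), -1) = Pow(Add(1315, Rational(-1061210, 9)), -1) = Pow(Rational(-1049375, 9), -1) = Rational(-9, 1049375)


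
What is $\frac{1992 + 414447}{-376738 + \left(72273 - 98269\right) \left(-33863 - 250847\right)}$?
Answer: $\frac{46271}{822327158} \approx 5.6268 \cdot 10^{-5}$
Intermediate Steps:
$\frac{1992 + 414447}{-376738 + \left(72273 - 98269\right) \left(-33863 - 250847\right)} = \frac{416439}{-376738 - -7401321160} = \frac{416439}{-376738 + 7401321160} = \frac{416439}{7400944422} = 416439 \cdot \frac{1}{7400944422} = \frac{46271}{822327158}$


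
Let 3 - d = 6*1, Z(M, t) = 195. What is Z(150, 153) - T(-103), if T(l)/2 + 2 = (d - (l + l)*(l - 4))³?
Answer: 21426947482449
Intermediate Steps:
d = -3 (d = 3 - 6 = -3)
T(l) = -4 + 2*(-3 - 2*l*(-4 + l))³ (T(l) = -4 + 2*(-3 - (l + l)*(l - 4))³ = -4 + 2*(-3 - 2*l*(-4 + l))³)
Z(150, 153) - T(-103) = 195 - (-4 - 2*(3 - 8*(-103) + 2*(-103)²)³) = 195 - (-4 - 2*(3 + 824 + 2*10609)³) = 195 - (-4 - 2*(3 + 824 + 21218)³) = 195 - (-4 - 2*22045³) = 195 - (-4 - 2*10713473741125) = 195 - (-4 - 21426947482250) = 195 - 1*(-21426947482254) = 195 + 21426947482254 = 21426947482449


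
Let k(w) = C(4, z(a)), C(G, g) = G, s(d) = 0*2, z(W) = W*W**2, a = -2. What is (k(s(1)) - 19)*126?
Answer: -1890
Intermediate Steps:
z(W) = W**3
s(d) = 0
k(w) = 4
(k(s(1)) - 19)*126 = (4 - 19)*126 = -15*126 = -1890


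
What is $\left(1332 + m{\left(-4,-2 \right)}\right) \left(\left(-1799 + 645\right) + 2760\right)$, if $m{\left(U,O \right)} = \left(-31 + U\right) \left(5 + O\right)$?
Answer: $1970562$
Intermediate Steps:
$\left(1332 + m{\left(-4,-2 \right)}\right) \left(\left(-1799 + 645\right) + 2760\right) = \left(1332 - 105\right) \left(\left(-1799 + 645\right) + 2760\right) = \left(1332 + \left(-155 + 62 - 20 + 8\right)\right) \left(-1154 + 2760\right) = \left(1332 - 105\right) 1606 = 1227 \cdot 1606 = 1970562$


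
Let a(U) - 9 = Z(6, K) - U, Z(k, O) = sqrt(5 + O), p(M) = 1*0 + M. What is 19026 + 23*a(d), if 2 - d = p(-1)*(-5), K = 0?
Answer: 19302 + 23*sqrt(5) ≈ 19353.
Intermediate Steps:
p(M) = M (p(M) = 0 + M = M)
d = -3 (d = 2 - (-1)*(-5) = 2 - 1*5 = 2 - 5 = -3)
a(U) = 9 + sqrt(5) - U (a(U) = 9 + (sqrt(5 + 0) - U) = 9 + (sqrt(5) - U) = 9 + sqrt(5) - U)
19026 + 23*a(d) = 19026 + 23*(9 + sqrt(5) - 1*(-3)) = 19026 + 23*(9 + sqrt(5) + 3) = 19026 + 23*(12 + sqrt(5)) = 19026 + (276 + 23*sqrt(5)) = 19302 + 23*sqrt(5)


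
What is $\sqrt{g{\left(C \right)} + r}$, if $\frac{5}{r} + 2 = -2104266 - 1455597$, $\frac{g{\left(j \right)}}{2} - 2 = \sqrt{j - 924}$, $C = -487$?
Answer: $\frac{\sqrt{2027621498943 + 1013811105458 i \sqrt{1411}}}{711973} \approx 6.2942 + 5.968 i$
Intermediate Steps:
$g{\left(j \right)} = 4 + 2 \sqrt{-924 + j}$ ($g{\left(j \right)} = 4 + 2 \sqrt{j - 924} = 4 + 2 \sqrt{-924 + j}$)
$r = - \frac{1}{711973}$ ($r = \frac{5}{-2 - 3559863} = \frac{5}{-3559865} = 5 \left(- \frac{1}{3559865}\right) = - \frac{1}{711973} \approx -1.4045 \cdot 10^{-6}$)
$\sqrt{g{\left(C \right)} + r} = \sqrt{\left(4 + 2 \sqrt{-924 - 487}\right) - \frac{1}{711973}} = \sqrt{\left(4 + 2 \sqrt{-1411}\right) - \frac{1}{711973}} = \sqrt{\left(4 + 2 i \sqrt{1411}\right) - \frac{1}{711973}} = \sqrt{\frac{2847891}{711973} + 2 i \sqrt{1411}}$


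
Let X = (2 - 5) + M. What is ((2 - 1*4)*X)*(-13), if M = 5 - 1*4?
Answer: -52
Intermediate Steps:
M = 1 (M = 5 - 4 = 1)
X = -2 (X = (2 - 5) + 1 = -3 + 1 = -2)
((2 - 1*4)*X)*(-13) = ((2 - 1*4)*(-2))*(-13) = ((2 - 4)*(-2))*(-13) = -2*(-2)*(-13) = 4*(-13) = -52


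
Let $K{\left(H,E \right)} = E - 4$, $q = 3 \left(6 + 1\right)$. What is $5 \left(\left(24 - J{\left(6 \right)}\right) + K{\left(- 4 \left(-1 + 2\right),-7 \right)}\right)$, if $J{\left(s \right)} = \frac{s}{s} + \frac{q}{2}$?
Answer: $\frac{15}{2} \approx 7.5$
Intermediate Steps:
$q = 21$ ($q = 3 \cdot 7 = 21$)
$K{\left(H,E \right)} = -4 + E$ ($K{\left(H,E \right)} = E - 4 = -4 + E$)
$J{\left(s \right)} = \frac{23}{2}$ ($J{\left(s \right)} = \frac{s}{s} + \frac{21}{2} = 1 + 21 \cdot \frac{1}{2} = 1 + \frac{21}{2} = \frac{23}{2}$)
$5 \left(\left(24 - J{\left(6 \right)}\right) + K{\left(- 4 \left(-1 + 2\right),-7 \right)}\right) = 5 \left(\left(24 - \frac{23}{2}\right) - 11\right) = 5 \left(\frac{25}{2} - 11\right) = 5 \cdot \frac{3}{2} = \frac{15}{2}$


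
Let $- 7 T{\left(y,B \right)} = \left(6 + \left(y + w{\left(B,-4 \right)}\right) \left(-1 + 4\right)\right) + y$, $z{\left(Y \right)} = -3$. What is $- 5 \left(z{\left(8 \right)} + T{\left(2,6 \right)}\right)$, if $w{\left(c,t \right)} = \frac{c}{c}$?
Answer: $\frac{190}{7} \approx 27.143$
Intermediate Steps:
$w{\left(c,t \right)} = 1$
$T{\left(y,B \right)} = - \frac{9}{7} - \frac{4 y}{7}$ ($T{\left(y,B \right)} = - \frac{\left(6 + \left(y + 1\right) \left(-1 + 4\right)\right) + y}{7} = - \frac{\left(6 + \left(1 + y\right) 3\right) + y}{7} = - \frac{\left(6 + \left(3 + 3 y\right)\right) + y}{7} = - \frac{\left(9 + 3 y\right) + y}{7} = - \frac{9 + 4 y}{7} = - \frac{9}{7} - \frac{4 y}{7}$)
$- 5 \left(z{\left(8 \right)} + T{\left(2,6 \right)}\right) = - 5 \left(-3 - \frac{17}{7}\right) = \left(-5\right) \left(- \frac{38}{7}\right) = \frac{190}{7}$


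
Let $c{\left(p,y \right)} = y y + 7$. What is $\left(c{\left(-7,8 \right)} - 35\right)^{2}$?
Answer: $1296$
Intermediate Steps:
$c{\left(p,y \right)} = 7 + y^{2}$ ($c{\left(p,y \right)} = y^{2} + 7 = 7 + y^{2}$)
$\left(c{\left(-7,8 \right)} - 35\right)^{2} = \left(\left(7 + 8^{2}\right) - 35\right)^{2} = \left(\left(7 + 64\right) - 35\right)^{2} = \left(71 - 35\right)^{2} = 36^{2} = 1296$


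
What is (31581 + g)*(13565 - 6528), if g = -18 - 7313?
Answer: 170647250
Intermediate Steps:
g = -7331
(31581 + g)*(13565 - 6528) = (31581 - 7331)*(13565 - 6528) = 24250*7037 = 170647250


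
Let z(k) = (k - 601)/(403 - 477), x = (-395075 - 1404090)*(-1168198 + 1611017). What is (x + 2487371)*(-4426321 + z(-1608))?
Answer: 3526434828188133870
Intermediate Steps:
x = -796704446135 (x = -1799165*442819 = -796704446135)
z(k) = 601/74 - k/74 (z(k) = (-601 + k)/(-74) = (-601 + k)*(-1/74) = 601/74 - k/74)
(x + 2487371)*(-4426321 + z(-1608)) = (-796704446135 + 2487371)*(-4426321 + (601/74 - 1/74*(-1608))) = -796701958764*(-4426321 + (601/74 + 804/37)) = -796701958764*(-4426321 + 2209/74) = -796701958764*(-327545545/74) = 3526434828188133870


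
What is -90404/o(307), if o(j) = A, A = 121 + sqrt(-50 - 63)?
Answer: -5469442/7377 + 45202*I*sqrt(113)/7377 ≈ -741.42 + 65.135*I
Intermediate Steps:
A = 121 + I*sqrt(113) (A = 121 + sqrt(-113) = 121 + I*sqrt(113) ≈ 121.0 + 10.63*I)
o(j) = 121 + I*sqrt(113)
-90404/o(307) = -90404/(121 + I*sqrt(113))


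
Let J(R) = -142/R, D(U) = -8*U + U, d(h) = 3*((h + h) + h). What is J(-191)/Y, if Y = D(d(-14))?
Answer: 71/84231 ≈ 0.00084292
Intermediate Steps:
d(h) = 9*h (d(h) = 3*(2*h + h) = 3*(3*h) = 9*h)
D(U) = -7*U
Y = 882 (Y = -63*(-14) = -7*(-126) = 882)
J(-191)/Y = -142/(-191)/882 = -142*(-1/191)*(1/882) = (142/191)*(1/882) = 71/84231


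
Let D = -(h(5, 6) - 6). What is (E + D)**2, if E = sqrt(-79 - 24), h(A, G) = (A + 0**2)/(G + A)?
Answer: -8742/121 + 122*I*sqrt(103)/11 ≈ -72.248 + 112.56*I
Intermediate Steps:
h(A, G) = A/(A + G) (h(A, G) = (A + 0)/(A + G) = A/(A + G))
D = 61/11 (D = -(5/(5 + 6) - 6) = -(5/11 - 6) = -1*(-61/11) = 61/11 ≈ 5.5455)
E = I*sqrt(103) (E = sqrt(-103) = I*sqrt(103) ≈ 10.149*I)
(E + D)**2 = (I*sqrt(103) + 61/11)**2 = (61/11 + I*sqrt(103))**2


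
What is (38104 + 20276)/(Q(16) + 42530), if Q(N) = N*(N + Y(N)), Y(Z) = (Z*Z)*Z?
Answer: 29190/54161 ≈ 0.53895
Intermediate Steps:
Y(Z) = Z**3 (Y(Z) = Z**2*Z = Z**3)
Q(N) = N*(N + N**3)
(38104 + 20276)/(Q(16) + 42530) = (38104 + 20276)/((16**2 + 16**4) + 42530) = 58380/((256 + 65536) + 42530) = 58380/(65792 + 42530) = 58380/108322 = 58380*(1/108322) = 29190/54161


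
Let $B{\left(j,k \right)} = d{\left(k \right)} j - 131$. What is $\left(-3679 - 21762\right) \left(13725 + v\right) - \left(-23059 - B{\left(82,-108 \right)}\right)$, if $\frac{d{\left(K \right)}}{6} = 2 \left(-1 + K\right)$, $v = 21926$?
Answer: $-907081419$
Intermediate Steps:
$d{\left(K \right)} = -12 + 12 K$ ($d{\left(K \right)} = 6 \cdot 2 \left(-1 + K\right) = 6 \left(-2 + 2 K\right) = -12 + 12 K$)
$B{\left(j,k \right)} = -131 + j \left(-12 + 12 k\right)$ ($B{\left(j,k \right)} = \left(-12 + 12 k\right) j - 131 = j \left(-12 + 12 k\right) - 131 = -131 + j \left(-12 + 12 k\right)$)
$\left(-3679 - 21762\right) \left(13725 + v\right) - \left(-23059 - B{\left(82,-108 \right)}\right) = \left(-3679 - 21762\right) \left(13725 + 21926\right) - \left(-23059 - \left(-131 + 12 \cdot 82 \left(-1 - 108\right)\right)\right) = \left(-25441\right) 35651 - \left(-23059 - \left(-131 + 12 \cdot 82 \left(-109\right)\right)\right) = -906997091 - \left(-23059 - \left(-131 - 107256\right)\right) = -906997091 - \left(-23059 - -107387\right) = -906997091 - \left(-23059 + 107387\right) = -906997091 - 84328 = -907081419$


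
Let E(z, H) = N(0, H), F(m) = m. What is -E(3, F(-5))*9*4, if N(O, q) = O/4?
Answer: 0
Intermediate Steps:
N(O, q) = O/4 (N(O, q) = O*(1/4) = O/4)
E(z, H) = 0 (E(z, H) = (1/4)*0 = 0)
-E(3, F(-5))*9*4 = -0*9*4 = -0*4 = -1*0 = 0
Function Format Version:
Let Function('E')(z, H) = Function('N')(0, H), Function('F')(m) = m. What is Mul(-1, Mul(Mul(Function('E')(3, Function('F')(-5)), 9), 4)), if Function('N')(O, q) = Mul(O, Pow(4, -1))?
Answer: 0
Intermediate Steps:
Function('N')(O, q) = Mul(Rational(1, 4), O) (Function('N')(O, q) = Mul(O, Rational(1, 4)) = Mul(Rational(1, 4), O))
Function('E')(z, H) = 0 (Function('E')(z, H) = Mul(Rational(1, 4), 0) = 0)
Mul(-1, Mul(Mul(Function('E')(3, Function('F')(-5)), 9), 4)) = Mul(-1, Mul(Mul(0, 9), 4)) = Mul(-1, Mul(0, 4)) = Mul(-1, 0) = 0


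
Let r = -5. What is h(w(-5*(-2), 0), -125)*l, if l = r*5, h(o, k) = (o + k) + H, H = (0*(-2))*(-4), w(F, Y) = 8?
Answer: 2925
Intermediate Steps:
H = 0 (H = 0*(-4) = 0)
h(o, k) = k + o (h(o, k) = (o + k) + 0 = (k + o) + 0 = k + o)
l = -25 (l = -5*5 = -25)
h(w(-5*(-2), 0), -125)*l = (-125 + 8)*(-25) = -117*(-25) = 2925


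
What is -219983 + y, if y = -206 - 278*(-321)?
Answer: -130951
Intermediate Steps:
y = 89032 (y = -206 + 89238 = 89032)
-219983 + y = -219983 + 89032 = -130951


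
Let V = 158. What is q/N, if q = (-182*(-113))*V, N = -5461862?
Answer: -232102/390133 ≈ -0.59493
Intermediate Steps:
q = 3249428 (q = -182*(-113)*158 = 20566*158 = 3249428)
q/N = 3249428/(-5461862) = 3249428*(-1/5461862) = -232102/390133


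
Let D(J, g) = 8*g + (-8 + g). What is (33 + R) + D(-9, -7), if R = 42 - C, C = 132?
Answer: -128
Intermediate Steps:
D(J, g) = -8 + 9*g
R = -90 (R = 42 - 1*132 = 42 - 132 = -90)
(33 + R) + D(-9, -7) = (33 - 90) + (-8 + 9*(-7)) = -57 + (-8 - 63) = -57 - 71 = -128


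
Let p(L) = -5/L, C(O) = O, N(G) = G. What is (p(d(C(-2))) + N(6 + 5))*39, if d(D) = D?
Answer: 1053/2 ≈ 526.50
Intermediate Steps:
(p(d(C(-2))) + N(6 + 5))*39 = (-5/(-2) + (6 + 5))*39 = (-5*(-½) + 11)*39 = (5/2 + 11)*39 = (27/2)*39 = 1053/2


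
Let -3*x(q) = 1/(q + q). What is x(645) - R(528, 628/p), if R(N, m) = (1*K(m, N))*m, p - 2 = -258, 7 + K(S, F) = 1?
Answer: -911401/61920 ≈ -14.719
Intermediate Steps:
x(q) = -1/(6*q) (x(q) = -1/(3*(q + q)) = -1/(2*q)/3 = -1/(6*q))
K(S, F) = -6 (K(S, F) = -7 + 1 = -6)
p = -256 (p = 2 - 258 = -256)
R(N, m) = -6*m (R(N, m) = (1*(-6))*m = -6*m)
x(645) - R(528, 628/p) = -⅙/645 - (-6)*628/(-256) = -⅙*1/645 - (-6)*628*(-1/256) = -1/3870 - (-6)*(-157)/64 = -1/3870 - 1*471/32 = -1/3870 - 471/32 = -911401/61920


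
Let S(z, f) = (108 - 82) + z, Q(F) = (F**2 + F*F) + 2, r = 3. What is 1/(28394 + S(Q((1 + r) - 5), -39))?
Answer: 1/28424 ≈ 3.5182e-5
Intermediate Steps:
Q(F) = 2 + 2*F**2 (Q(F) = (F**2 + F**2) + 2 = 2*F**2 + 2 = 2 + 2*F**2)
S(z, f) = 26 + z
1/(28394 + S(Q((1 + r) - 5), -39)) = 1/(28394 + (26 + (2 + 2*((1 + 3) - 5)**2))) = 1/(28394 + (26 + (2 + 2*(4 - 5)**2))) = 1/(28394 + (26 + (2 + 2*(-1)**2))) = 1/(28394 + (26 + (2 + 2*1))) = 1/(28394 + (26 + (2 + 2))) = 1/(28394 + (26 + 4)) = 1/(28394 + 30) = 1/28424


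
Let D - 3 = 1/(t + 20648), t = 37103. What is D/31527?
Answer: 173254/1820715777 ≈ 9.5157e-5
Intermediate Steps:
D = 173254/57751 (D = 3 + 1/(37103 + 20648) = 3 + 1/57751 = 173254/57751 ≈ 3.0000)
D/31527 = (173254/57751)/31527 = (173254/57751)*(1/31527) = 173254/1820715777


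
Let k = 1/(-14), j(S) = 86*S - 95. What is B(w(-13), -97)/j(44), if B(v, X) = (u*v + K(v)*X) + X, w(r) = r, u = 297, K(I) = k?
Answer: -55315/51646 ≈ -1.0710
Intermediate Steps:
j(S) = -95 + 86*S
k = -1/14 ≈ -0.071429
K(I) = -1/14
B(v, X) = 297*v + 13*X/14 (B(v, X) = (297*v - X/14) + X = 297*v + 13*X/14)
B(w(-13), -97)/j(44) = (297*(-13) + (13/14)*(-97))/(-95 + 86*44) = (-3861 - 1261/14)/(-95 + 3784) = -55315/14/3689 = -55315/14*1/3689 = -55315/51646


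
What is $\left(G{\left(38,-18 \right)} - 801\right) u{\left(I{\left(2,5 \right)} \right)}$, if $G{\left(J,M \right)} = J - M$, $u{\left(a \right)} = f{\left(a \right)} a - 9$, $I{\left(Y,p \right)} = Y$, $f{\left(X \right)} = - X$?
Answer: $9685$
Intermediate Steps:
$u{\left(a \right)} = -9 - a^{2}$ ($u{\left(a \right)} = - a a - 9 = - a^{2} - 9 = -9 - a^{2}$)
$\left(G{\left(38,-18 \right)} - 801\right) u{\left(I{\left(2,5 \right)} \right)} = \left(\left(38 - -18\right) - 801\right) \left(-9 - 2^{2}\right) = \left(\left(38 + 18\right) - 801\right) \left(-9 - 4\right) = \left(56 - 801\right) \left(-9 - 4\right) = \left(-745\right) \left(-13\right) = 9685$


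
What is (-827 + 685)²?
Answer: 20164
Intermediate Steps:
(-827 + 685)² = (-142)² = 20164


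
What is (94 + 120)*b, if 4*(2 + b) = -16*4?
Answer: -3852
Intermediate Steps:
b = -18 (b = -2 + (-16*4)/4 = -2 + (¼)*(-64) = -2 - 16 = -18)
(94 + 120)*b = (94 + 120)*(-18) = 214*(-18) = -3852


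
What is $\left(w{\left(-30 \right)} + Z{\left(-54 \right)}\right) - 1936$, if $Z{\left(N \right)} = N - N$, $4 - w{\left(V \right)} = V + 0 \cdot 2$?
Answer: $-1902$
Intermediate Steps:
$w{\left(V \right)} = 4 - V$ ($w{\left(V \right)} = 4 - \left(V + 0 \cdot 2\right) = 4 - \left(V + 0\right) = 4 - V$)
$Z{\left(N \right)} = 0$
$\left(w{\left(-30 \right)} + Z{\left(-54 \right)}\right) - 1936 = \left(\left(4 - -30\right) + 0\right) - 1936 = \left(\left(4 + 30\right) + 0\right) - 1936 = \left(34 + 0\right) - 1936 = 34 - 1936 = -1902$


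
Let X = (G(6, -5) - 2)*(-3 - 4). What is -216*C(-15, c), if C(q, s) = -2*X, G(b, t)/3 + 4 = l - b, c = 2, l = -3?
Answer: 123984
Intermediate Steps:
G(b, t) = -21 - 3*b (G(b, t) = -12 + 3*(-3 - b) = -12 + (-9 - 3*b) = -21 - 3*b)
X = 287 (X = ((-21 - 3*6) - 2)*(-3 - 4) = ((-21 - 18) - 2)*(-7) = (-39 - 2)*(-7) = -41*(-7) = 287)
C(q, s) = -574 (C(q, s) = -2*287 = -574)
-216*C(-15, c) = -216*(-574) = 123984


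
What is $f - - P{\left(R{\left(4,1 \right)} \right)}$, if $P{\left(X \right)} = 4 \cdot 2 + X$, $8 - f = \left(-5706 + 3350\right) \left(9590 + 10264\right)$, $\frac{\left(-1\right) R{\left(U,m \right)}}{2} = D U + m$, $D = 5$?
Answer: $46775998$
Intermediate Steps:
$R{\left(U,m \right)} = - 10 U - 2 m$ ($R{\left(U,m \right)} = - 2 \left(5 U + m\right) = - 2 \left(m + 5 U\right) = - 10 U - 2 m$)
$f = 46776032$ ($f = 8 - \left(-5706 + 3350\right) \left(9590 + 10264\right) = 8 - \left(-2356\right) 19854 = 8 - -46776024 = 8 + 46776024 = 46776032$)
$P{\left(X \right)} = 8 + X$
$f - - P{\left(R{\left(4,1 \right)} \right)} = 46776032 - - (8 - 42) = 46776032 - \left(-1\right) \left(-34\right) = 46776032 - 34 = 46775998$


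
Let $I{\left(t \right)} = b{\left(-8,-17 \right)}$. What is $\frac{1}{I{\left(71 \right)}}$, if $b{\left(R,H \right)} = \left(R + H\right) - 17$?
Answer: $- \frac{1}{42} \approx -0.02381$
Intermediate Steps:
$b{\left(R,H \right)} = -17 + H + R$ ($b{\left(R,H \right)} = \left(H + R\right) - 17 = -17 + H + R$)
$I{\left(t \right)} = -42$ ($I{\left(t \right)} = -17 - 17 - 8 = -42$)
$\frac{1}{I{\left(71 \right)}} = \frac{1}{-42} = - \frac{1}{42}$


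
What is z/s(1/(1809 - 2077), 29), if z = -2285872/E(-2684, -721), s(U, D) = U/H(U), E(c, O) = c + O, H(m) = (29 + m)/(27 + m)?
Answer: -4760621031616/24635175 ≈ -1.9324e+5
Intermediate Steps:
H(m) = (29 + m)/(27 + m)
E(c, O) = O + c
s(U, D) = U*(27 + U)/(29 + U) (s(U, D) = U/(((29 + U)/(27 + U))) = U*((27 + U)/(29 + U)) = U*(27 + U)/(29 + U))
z = 2285872/3405 (z = -2285872/(-721 - 2684) = -2285872/(-3405) = -2285872*(-1/3405) = 2285872/3405 ≈ 671.33)
z/s(1/(1809 - 2077), 29) = 2285872/(3405*(((27 + 1/(1809 - 2077))/((1809 - 2077)*(29 + 1/(1809 - 2077)))))) = 2285872/(3405*(((27 + 1/(-268))/((-268)*(29 + 1/(-268)))))) = 2285872/(3405*((-(27 - 1/268)/(268*(29 - 1/268))))) = 2285872/(3405*((-1/268*7235/268/7771/268))) = 2285872/(3405*((-1/268*268/7771*7235/268))) = 2285872/(3405*(-7235/2082628)) = (2285872/3405)*(-2082628/7235) = -4760621031616/24635175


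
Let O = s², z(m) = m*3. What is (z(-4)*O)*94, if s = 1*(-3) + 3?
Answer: 0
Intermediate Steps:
z(m) = 3*m
s = 0 (s = -3 + 3 = 0)
O = 0 (O = 0² = 0)
(z(-4)*O)*94 = ((3*(-4))*0)*94 = -12*0*94 = 0*94 = 0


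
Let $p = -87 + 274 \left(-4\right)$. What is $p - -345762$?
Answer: $344579$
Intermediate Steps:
$p = -1183$ ($p = -87 - 1096 = -1183$)
$p - -345762 = -1183 - -345762 = -1183 + 345762 = 344579$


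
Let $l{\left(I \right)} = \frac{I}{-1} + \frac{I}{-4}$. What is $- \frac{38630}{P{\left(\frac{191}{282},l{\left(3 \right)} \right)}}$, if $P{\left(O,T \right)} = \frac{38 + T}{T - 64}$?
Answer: $\frac{10468730}{137} \approx 76414.0$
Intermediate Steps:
$l{\left(I \right)} = - \frac{5 I}{4}$ ($l{\left(I \right)} = I \left(-1\right) + I \left(- \frac{1}{4}\right) = - I - \frac{I}{4} = - \frac{5 I}{4}$)
$P{\left(O,T \right)} = \frac{38 + T}{-64 + T}$
$- \frac{38630}{P{\left(\frac{191}{282},l{\left(3 \right)} \right)}} = - \frac{38630}{\frac{1}{-64 - \frac{15}{4}} \left(38 - \frac{15}{4}\right)} = - \frac{38630}{\frac{1}{- \frac{271}{4}} \cdot \frac{137}{4}} = - \frac{38630}{\left(- \frac{4}{271}\right) \frac{137}{4}} = - \frac{38630}{- \frac{137}{271}} = \left(-38630\right) \left(- \frac{271}{137}\right) = \frac{10468730}{137}$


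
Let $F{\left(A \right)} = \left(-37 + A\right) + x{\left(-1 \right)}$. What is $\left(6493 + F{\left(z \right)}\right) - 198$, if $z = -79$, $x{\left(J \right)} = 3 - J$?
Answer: $6183$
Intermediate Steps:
$F{\left(A \right)} = -33 + A$ ($F{\left(A \right)} = \left(-37 + A\right) + \left(3 - -1\right) = \left(-37 + A\right) + \left(3 + 1\right) = \left(-37 + A\right) + 4 = -33 + A$)
$\left(6493 + F{\left(z \right)}\right) - 198 = \left(6493 - 112\right) - 198 = 6381 - 198 = 6183$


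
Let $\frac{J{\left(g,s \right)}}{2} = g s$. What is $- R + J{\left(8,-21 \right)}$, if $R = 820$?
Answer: $-1156$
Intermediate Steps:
$J{\left(g,s \right)} = 2 g s$
$- R + J{\left(8,-21 \right)} = \left(-1\right) 820 + 2 \cdot 8 \left(-21\right) = -820 - 336 = -1156$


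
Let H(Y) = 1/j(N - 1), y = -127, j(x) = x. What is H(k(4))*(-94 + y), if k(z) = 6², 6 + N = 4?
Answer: 221/3 ≈ 73.667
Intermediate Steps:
N = -2 (N = -6 + 4 = -2)
k(z) = 36
H(Y) = -⅓ (H(Y) = 1/(-2 - 1) = 1/(-3) = -⅓)
H(k(4))*(-94 + y) = -(-94 - 127)/3 = -⅓*(-221) = 221/3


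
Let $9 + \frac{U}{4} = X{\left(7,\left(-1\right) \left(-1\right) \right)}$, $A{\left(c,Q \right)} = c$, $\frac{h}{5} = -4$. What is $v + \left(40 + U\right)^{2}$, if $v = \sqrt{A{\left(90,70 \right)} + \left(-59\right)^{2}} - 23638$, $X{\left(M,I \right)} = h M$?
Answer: $285498 + \sqrt{3571} \approx 2.8556 \cdot 10^{5}$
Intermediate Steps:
$h = -20$ ($h = 5 \left(-4\right) = -20$)
$X{\left(M,I \right)} = - 20 M$
$U = -596$ ($U = -36 + 4 \left(\left(-20\right) 7\right) = -36 + 4 \left(-140\right) = -36 - 560 = -596$)
$v = -23638 + \sqrt{3571}$ ($v = \sqrt{90 + \left(-59\right)^{2}} - 23638 = \sqrt{90 + 3481} - 23638 = \sqrt{3571} - 23638 = -23638 + \sqrt{3571} \approx -23578.0$)
$v + \left(40 + U\right)^{2} = \left(-23638 + \sqrt{3571}\right) + \left(40 - 596\right)^{2} = \left(-23638 + \sqrt{3571}\right) + \left(-556\right)^{2} = \left(-23638 + \sqrt{3571}\right) + 309136 = 285498 + \sqrt{3571}$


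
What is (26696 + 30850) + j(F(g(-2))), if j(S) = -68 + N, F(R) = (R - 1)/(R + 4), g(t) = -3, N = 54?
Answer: 57532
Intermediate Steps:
F(R) = (-1 + R)/(4 + R)
j(S) = -14 (j(S) = -68 + 54 = -14)
(26696 + 30850) + j(F(g(-2))) = (26696 + 30850) - 14 = 57546 - 14 = 57532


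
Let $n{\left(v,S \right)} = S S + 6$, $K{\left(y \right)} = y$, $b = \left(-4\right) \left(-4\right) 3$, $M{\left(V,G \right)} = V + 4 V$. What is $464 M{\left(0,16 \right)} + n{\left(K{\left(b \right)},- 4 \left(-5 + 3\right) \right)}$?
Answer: $70$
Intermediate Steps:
$M{\left(V,G \right)} = 5 V$
$b = 48$ ($b = 16 \cdot 3 = 48$)
$n{\left(v,S \right)} = 6 + S^{2}$ ($n{\left(v,S \right)} = S^{2} + 6 = 6 + S^{2}$)
$464 M{\left(0,16 \right)} + n{\left(K{\left(b \right)},- 4 \left(-5 + 3\right) \right)} = 464 \cdot 5 \cdot 0 + \left(6 + \left(- 4 \left(-5 + 3\right)\right)^{2}\right) = 464 \cdot 0 + \left(6 + \left(\left(-4\right) \left(-2\right)\right)^{2}\right) = 0 + \left(6 + 8^{2}\right) = 0 + \left(6 + 64\right) = 0 + 70 = 70$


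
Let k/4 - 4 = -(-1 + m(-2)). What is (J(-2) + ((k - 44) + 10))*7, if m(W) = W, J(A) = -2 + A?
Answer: -70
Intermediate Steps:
k = 28 (k = 16 + 4*(-(-1 - 2)) = 16 + 4*(-1*(-3)) = 16 + 4*3 = 16 + 12 = 28)
(J(-2) + ((k - 44) + 10))*7 = ((-2 - 2) + ((28 - 44) + 10))*7 = (-4 + (-16 + 10))*7 = (-4 - 6)*7 = -10*7 = -70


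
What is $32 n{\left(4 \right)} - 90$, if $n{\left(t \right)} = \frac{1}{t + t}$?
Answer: $-86$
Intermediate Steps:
$n{\left(t \right)} = \frac{1}{2 t}$
$32 n{\left(4 \right)} - 90 = 32 \frac{1}{2 \cdot 4} - 90 = 32 \cdot \frac{1}{2} \cdot \frac{1}{4} - 90 = 32 \cdot \frac{1}{8} - 90 = 4 - 90 = -86$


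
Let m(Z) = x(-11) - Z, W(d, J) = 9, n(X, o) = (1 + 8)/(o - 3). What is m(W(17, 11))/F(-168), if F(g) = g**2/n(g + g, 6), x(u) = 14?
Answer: 5/9408 ≈ 0.00053146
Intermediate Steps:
n(X, o) = 9/(-3 + o)
m(Z) = 14 - Z
F(g) = g**2/3 (F(g) = g**2/((9/(-3 + 6))) = g**2/((9/3)) = g**2/((9*(1/3))) = g**2/3)
m(W(17, 11))/F(-168) = (14 - 1*9)/(((1/3)*(-168)**2)) = (14 - 9)/(((1/3)*28224)) = 5/9408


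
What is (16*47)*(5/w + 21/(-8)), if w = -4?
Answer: -2914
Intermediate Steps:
(16*47)*(5/w + 21/(-8)) = (16*47)*(5/(-4) + 21/(-8)) = 752*(5*(-¼) + 21*(-⅛)) = 752*(-5/4 - 21/8) = 752*(-31/8) = -2914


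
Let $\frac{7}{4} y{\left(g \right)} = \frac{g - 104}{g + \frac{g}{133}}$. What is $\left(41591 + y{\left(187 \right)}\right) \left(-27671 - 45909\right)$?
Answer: $- \frac{38342302028940}{12529} \approx -3.0603 \cdot 10^{9}$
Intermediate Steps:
$y{\left(g \right)} = \frac{38 \left(-104 + g\right)}{67 g}$ ($y{\left(g \right)} = \frac{4 \frac{g - 104}{g + \frac{g}{133}}}{7} = \frac{4 \frac{-104 + g}{g + g \frac{1}{133}}}{7} = \frac{4 \frac{-104 + g}{g + \frac{g}{133}}}{7} = \frac{4 \frac{-104 + g}{\frac{134}{133} g}}{7} = \frac{4 \left(-104 + g\right) \frac{133}{134 g}}{7} = \frac{4 \frac{133 \left(-104 + g\right)}{134 g}}{7} = \frac{38 \left(-104 + g\right)}{67 g}$)
$\left(41591 + y{\left(187 \right)}\right) \left(-27671 - 45909\right) = \left(41591 + \frac{38 \left(-104 + 187\right)}{67 \cdot 187}\right) \left(-27671 - 45909\right) = \left(41591 + \frac{38}{67} \cdot \frac{1}{187} \cdot 83\right) \left(-73580\right) = \left(41591 + \frac{3154}{12529}\right) \left(-73580\right) = \frac{521096793}{12529} \left(-73580\right) = - \frac{38342302028940}{12529}$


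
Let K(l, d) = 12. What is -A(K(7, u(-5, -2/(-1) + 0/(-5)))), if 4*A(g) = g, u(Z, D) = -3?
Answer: -3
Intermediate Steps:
A(g) = g/4
-A(K(7, u(-5, -2/(-1) + 0/(-5)))) = -12/4 = -1*3 = -3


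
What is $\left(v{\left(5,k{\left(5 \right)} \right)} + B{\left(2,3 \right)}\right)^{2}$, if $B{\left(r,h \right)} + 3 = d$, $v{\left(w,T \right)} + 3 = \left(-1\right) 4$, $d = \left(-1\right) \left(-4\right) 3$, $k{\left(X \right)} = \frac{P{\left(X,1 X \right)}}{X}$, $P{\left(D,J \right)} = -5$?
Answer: $4$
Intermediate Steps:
$k{\left(X \right)} = - \frac{5}{X}$
$d = 12$ ($d = 4 \cdot 3 = 12$)
$v{\left(w,T \right)} = -7$ ($v{\left(w,T \right)} = -3 - 4 = -7$)
$B{\left(r,h \right)} = 9$ ($B{\left(r,h \right)} = -3 + 12 = 9$)
$\left(v{\left(5,k{\left(5 \right)} \right)} + B{\left(2,3 \right)}\right)^{2} = \left(-7 + 9\right)^{2} = 2^{2} = 4$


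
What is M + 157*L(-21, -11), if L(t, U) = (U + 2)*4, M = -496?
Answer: -6148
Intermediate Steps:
L(t, U) = 8 + 4*U (L(t, U) = (2 + U)*4 = 8 + 4*U)
M + 157*L(-21, -11) = -496 + 157*(8 + 4*(-11)) = -496 + 157*(8 - 44) = -496 + 157*(-36) = -496 - 5652 = -6148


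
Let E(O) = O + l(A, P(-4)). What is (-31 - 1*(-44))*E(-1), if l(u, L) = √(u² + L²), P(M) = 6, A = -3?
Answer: -13 + 39*√5 ≈ 74.207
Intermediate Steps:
l(u, L) = √(L² + u²)
E(O) = O + 3*√5 (E(O) = O + √(6² + (-3)²) = O + √(36 + 9) = O + √45 = O + 3*√5)
(-31 - 1*(-44))*E(-1) = (-31 - 1*(-44))*(-1 + 3*√5) = (-31 + 44)*(-1 + 3*√5) = 13*(-1 + 3*√5) = -13 + 39*√5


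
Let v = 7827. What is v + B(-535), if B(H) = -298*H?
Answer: 167257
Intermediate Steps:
v + B(-535) = 7827 - 298*(-535) = 7827 + 159430 = 167257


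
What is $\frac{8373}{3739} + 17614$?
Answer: $\frac{65867119}{3739} \approx 17616.0$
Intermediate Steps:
$\frac{8373}{3739} + 17614 = \frac{65867119}{3739}$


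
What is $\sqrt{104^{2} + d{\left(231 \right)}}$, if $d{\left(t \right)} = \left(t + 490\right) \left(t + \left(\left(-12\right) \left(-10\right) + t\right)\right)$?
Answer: $\sqrt{430438} \approx 656.08$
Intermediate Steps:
$d{\left(t \right)} = \left(120 + 2 t\right) \left(490 + t\right)$ ($d{\left(t \right)} = \left(490 + t\right) \left(t + \left(120 + t\right)\right) = \left(490 + t\right) \left(120 + 2 t\right) = \left(120 + 2 t\right) \left(490 + t\right)$)
$\sqrt{104^{2} + d{\left(231 \right)}} = \sqrt{104^{2} + \left(58800 + 2 \cdot 231^{2} + 1100 \cdot 231\right)} = \sqrt{10816 + \left(58800 + 2 \cdot 53361 + 254100\right)} = \sqrt{10816 + \left(58800 + 106722 + 254100\right)} = \sqrt{10816 + 419622} = \sqrt{430438}$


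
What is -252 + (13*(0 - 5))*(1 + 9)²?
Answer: -6752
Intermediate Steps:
-252 + (13*(0 - 5))*(1 + 9)² = -252 + (13*(-5))*10² = -252 - 65*100 = -252 - 6500 = -6752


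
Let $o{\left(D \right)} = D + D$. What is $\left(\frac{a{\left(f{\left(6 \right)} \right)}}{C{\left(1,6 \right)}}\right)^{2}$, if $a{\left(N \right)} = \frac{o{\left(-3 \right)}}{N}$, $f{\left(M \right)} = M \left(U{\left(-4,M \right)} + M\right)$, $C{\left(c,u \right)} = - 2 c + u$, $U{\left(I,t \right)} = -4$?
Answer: $\frac{1}{64} \approx 0.015625$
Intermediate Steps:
$C{\left(c,u \right)} = u - 2 c$
$o{\left(D \right)} = 2 D$
$f{\left(M \right)} = M \left(-4 + M\right)$
$a{\left(N \right)} = - \frac{6}{N}$ ($a{\left(N \right)} = \frac{2 \left(-3\right)}{N} = - \frac{6}{N}$)
$\left(\frac{a{\left(f{\left(6 \right)} \right)}}{C{\left(1,6 \right)}}\right)^{2} = \left(\frac{\left(-6\right) \frac{1}{6 \left(-4 + 6\right)}}{6 - 2}\right)^{2} = \left(\frac{\left(-6\right) \frac{1}{6 \cdot 2}}{6 - 2}\right)^{2} = \left(\frac{\left(-6\right) \frac{1}{12}}{4}\right)^{2} = \left(\left(-6\right) \frac{1}{12} \cdot \frac{1}{4}\right)^{2} = \left(\left(- \frac{1}{2}\right) \frac{1}{4}\right)^{2} = \left(- \frac{1}{8}\right)^{2} = \frac{1}{64}$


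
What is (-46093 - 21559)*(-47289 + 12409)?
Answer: 2359701760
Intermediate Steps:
(-46093 - 21559)*(-47289 + 12409) = -67652*(-34880) = 2359701760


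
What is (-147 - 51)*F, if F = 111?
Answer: -21978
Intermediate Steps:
(-147 - 51)*F = (-147 - 51)*111 = -198*111 = -21978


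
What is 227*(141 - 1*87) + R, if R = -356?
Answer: 11902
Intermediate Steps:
227*(141 - 1*87) + R = 227*(141 - 1*87) - 356 = 227*(141 - 87) - 356 = 227*54 - 356 = 12258 - 356 = 11902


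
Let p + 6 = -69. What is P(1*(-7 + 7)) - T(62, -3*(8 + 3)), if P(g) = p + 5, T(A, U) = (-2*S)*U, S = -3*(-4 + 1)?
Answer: -664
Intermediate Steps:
S = 9 (S = -3*(-3) = 9)
p = -75 (p = -6 - 69 = -75)
T(A, U) = -18*U (T(A, U) = (-2*9)*U = -18*U)
P(g) = -70 (P(g) = -75 + 5 = -70)
P(1*(-7 + 7)) - T(62, -3*(8 + 3)) = -70 - (-18)*(-3*(8 + 3)) = -70 - (-18)*(-3*11) = -70 - (-18)*(-33) = -70 - 1*594 = -70 - 594 = -664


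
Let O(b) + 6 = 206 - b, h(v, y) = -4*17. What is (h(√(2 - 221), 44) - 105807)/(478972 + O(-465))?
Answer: -105875/479637 ≈ -0.22074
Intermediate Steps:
h(v, y) = -68
O(b) = 200 - b (O(b) = -6 + (206 - b) = 200 - b)
(h(√(2 - 221), 44) - 105807)/(478972 + O(-465)) = (-68 - 105807)/(478972 + (200 - 1*(-465))) = -105875/(478972 + (200 + 465)) = -105875/(478972 + 665) = -105875/479637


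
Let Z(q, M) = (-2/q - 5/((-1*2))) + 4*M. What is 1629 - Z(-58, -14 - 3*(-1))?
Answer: 96887/58 ≈ 1670.5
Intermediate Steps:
Z(q, M) = 5/2 - 2/q + 4*M (Z(q, M) = (-2/q - 5/(-2)) + 4*M = (-2/q - 5*(-1/2)) + 4*M = (-2/q + 5/2) + 4*M = (5/2 - 2/q) + 4*M = 5/2 - 2/q + 4*M)
1629 - Z(-58, -14 - 3*(-1)) = 1629 - (5/2 - 2/(-58) + 4*(-14 - 3*(-1))) = 1629 - (5/2 - 2*(-1/58) + 4*(-14 - 1*(-3))) = 1629 - (5/2 + 1/29 + 4*(-14 + 3)) = 1629 - (5/2 + 1/29 + 4*(-11)) = 1629 - (5/2 + 1/29 - 44) = 1629 - 1*(-2405/58) = 1629 + 2405/58 = 96887/58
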